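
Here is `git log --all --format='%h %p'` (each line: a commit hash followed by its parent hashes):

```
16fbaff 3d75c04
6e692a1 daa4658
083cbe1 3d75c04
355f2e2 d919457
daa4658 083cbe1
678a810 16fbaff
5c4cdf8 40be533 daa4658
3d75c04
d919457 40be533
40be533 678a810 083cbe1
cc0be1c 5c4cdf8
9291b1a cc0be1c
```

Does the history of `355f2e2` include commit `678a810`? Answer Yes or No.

Ancestors of 355f2e2 (commits reachable by following parents): {083cbe1, 16fbaff, 355f2e2, 3d75c04, 40be533, 678a810, d919457}.
678a810 is in that set, so it is an ancestor of 355f2e2.

Yes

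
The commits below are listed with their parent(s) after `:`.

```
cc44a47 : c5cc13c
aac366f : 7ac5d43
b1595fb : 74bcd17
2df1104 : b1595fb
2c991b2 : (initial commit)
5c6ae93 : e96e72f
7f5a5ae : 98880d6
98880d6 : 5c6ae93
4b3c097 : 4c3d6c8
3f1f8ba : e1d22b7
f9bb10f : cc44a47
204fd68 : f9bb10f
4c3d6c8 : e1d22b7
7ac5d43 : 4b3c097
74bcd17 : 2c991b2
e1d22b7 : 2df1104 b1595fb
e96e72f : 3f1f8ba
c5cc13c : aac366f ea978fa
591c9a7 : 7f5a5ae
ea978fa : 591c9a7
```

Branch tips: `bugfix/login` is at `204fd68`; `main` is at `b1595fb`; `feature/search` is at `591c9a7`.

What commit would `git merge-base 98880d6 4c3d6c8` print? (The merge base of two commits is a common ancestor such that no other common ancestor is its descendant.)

Ancestors of 98880d6: {2c991b2, 2df1104, 3f1f8ba, 5c6ae93, 74bcd17, 98880d6, b1595fb, e1d22b7, e96e72f}.
Ancestors of 4c3d6c8: {2c991b2, 2df1104, 4c3d6c8, 74bcd17, b1595fb, e1d22b7}.
Common ancestors: {2c991b2, 2df1104, 74bcd17, b1595fb, e1d22b7}.
Among these, e1d22b7 is not an ancestor of any other common ancestor — it is the merge base.

e1d22b7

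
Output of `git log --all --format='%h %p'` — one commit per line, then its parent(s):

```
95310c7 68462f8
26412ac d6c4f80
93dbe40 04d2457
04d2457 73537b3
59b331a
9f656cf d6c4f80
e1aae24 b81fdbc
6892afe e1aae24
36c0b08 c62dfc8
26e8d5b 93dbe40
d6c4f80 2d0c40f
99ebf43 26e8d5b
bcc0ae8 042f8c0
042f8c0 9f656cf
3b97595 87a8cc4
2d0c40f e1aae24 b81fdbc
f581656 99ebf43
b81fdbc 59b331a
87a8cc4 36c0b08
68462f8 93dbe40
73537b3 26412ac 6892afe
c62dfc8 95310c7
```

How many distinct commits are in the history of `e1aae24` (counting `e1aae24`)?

3

Walking parent pointers from e1aae24: reachable set = {59b331a, b81fdbc, e1aae24}.
That is 3 commits.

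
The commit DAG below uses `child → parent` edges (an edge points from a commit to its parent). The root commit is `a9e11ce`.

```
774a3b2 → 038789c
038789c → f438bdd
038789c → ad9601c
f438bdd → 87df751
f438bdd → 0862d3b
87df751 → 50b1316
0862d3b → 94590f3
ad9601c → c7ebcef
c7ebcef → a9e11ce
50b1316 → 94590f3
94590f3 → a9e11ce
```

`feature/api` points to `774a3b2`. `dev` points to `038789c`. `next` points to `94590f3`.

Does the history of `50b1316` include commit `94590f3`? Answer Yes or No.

Ancestors of 50b1316 (commits reachable by following parents): {50b1316, 94590f3, a9e11ce}.
94590f3 is in that set, so it is an ancestor of 50b1316.

Yes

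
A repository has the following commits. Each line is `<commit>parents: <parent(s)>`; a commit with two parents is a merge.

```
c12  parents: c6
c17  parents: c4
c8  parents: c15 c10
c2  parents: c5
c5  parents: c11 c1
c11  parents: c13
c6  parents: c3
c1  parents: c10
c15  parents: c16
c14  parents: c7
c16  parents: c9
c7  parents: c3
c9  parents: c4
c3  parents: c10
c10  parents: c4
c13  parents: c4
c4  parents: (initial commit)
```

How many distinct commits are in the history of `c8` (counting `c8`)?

Walking parent pointers from c8: reachable set = {c10, c15, c16, c4, c8, c9}.
That is 6 commits.

6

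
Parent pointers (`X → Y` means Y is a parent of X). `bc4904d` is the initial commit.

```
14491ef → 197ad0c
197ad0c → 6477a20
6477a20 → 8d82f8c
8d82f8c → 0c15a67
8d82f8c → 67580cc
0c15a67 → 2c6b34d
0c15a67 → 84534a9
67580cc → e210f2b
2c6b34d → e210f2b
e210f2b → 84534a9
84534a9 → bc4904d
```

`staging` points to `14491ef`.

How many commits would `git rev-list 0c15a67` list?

Walking parent pointers from 0c15a67: reachable set = {0c15a67, 2c6b34d, 84534a9, bc4904d, e210f2b}.
That is 5 commits.

5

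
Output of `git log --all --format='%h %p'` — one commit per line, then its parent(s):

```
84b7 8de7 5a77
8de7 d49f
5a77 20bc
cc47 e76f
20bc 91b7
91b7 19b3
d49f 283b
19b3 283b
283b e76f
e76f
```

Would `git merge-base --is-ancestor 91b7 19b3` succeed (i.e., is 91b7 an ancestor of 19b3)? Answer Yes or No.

No

Ancestors of 19b3: {19b3, 283b, e76f}.
91b7 is not in that set, so it is not an ancestor of 19b3.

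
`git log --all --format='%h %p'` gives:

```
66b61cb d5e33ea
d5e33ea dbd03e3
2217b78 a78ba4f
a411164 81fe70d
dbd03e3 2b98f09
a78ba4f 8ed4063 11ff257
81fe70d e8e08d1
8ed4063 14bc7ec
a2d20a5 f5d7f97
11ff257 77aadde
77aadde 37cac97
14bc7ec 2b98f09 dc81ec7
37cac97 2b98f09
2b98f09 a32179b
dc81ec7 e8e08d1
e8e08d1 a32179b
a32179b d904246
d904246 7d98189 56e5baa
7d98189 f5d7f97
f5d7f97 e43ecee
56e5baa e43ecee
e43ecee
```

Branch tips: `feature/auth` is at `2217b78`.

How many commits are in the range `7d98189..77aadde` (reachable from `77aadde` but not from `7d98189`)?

6

Reachable from 77aadde: {2b98f09, 37cac97, 56e5baa, 77aadde, 7d98189, a32179b, d904246, e43ecee, f5d7f97}.
Reachable from 7d98189: {7d98189, e43ecee, f5d7f97}.
In 77aadde's history but not 7d98189's: {2b98f09, 37cac97, 56e5baa, 77aadde, a32179b, d904246} — 6 commits.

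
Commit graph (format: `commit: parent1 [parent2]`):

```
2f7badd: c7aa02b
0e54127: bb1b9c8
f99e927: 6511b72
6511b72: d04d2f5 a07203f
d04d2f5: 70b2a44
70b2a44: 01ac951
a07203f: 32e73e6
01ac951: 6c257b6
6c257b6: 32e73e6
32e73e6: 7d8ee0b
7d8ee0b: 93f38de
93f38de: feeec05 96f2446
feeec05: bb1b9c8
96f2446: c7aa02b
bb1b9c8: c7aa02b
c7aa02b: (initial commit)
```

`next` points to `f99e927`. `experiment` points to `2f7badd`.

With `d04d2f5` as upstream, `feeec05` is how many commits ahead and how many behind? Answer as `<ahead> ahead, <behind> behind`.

0 ahead, 8 behind

Reachable from feeec05: {bb1b9c8, c7aa02b, feeec05}.
Reachable from d04d2f5: {01ac951, 32e73e6, 6c257b6, 70b2a44, 7d8ee0b, 93f38de, 96f2446, bb1b9c8, c7aa02b, d04d2f5, feeec05}.
Only in feeec05's history (ahead): {} — 0.
Only in d04d2f5's history (behind): {01ac951, 32e73e6, 6c257b6, 70b2a44, 7d8ee0b, 93f38de, 96f2446, d04d2f5} — 8.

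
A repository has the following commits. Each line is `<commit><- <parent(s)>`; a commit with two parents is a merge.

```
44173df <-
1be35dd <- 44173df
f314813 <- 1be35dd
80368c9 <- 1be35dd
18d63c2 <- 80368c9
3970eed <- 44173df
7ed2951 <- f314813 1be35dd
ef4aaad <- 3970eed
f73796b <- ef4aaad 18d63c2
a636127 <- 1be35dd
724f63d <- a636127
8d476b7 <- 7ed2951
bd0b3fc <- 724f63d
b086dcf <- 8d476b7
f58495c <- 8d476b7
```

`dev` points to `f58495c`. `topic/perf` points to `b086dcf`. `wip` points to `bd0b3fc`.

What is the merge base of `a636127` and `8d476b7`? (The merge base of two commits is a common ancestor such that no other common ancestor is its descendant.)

1be35dd

Ancestors of a636127: {1be35dd, 44173df, a636127}.
Ancestors of 8d476b7: {1be35dd, 44173df, 7ed2951, 8d476b7, f314813}.
Common ancestors: {1be35dd, 44173df}.
Among these, 1be35dd is not an ancestor of any other common ancestor — it is the merge base.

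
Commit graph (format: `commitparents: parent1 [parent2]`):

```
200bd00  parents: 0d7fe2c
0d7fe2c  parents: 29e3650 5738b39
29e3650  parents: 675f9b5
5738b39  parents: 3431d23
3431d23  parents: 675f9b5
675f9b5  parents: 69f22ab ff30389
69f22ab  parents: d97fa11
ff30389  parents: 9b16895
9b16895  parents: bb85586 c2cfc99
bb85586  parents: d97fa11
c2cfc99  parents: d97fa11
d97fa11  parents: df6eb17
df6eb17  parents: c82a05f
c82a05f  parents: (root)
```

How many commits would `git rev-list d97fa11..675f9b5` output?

6

Reachable from 675f9b5: {675f9b5, 69f22ab, 9b16895, bb85586, c2cfc99, c82a05f, d97fa11, df6eb17, ff30389}.
Reachable from d97fa11: {c82a05f, d97fa11, df6eb17}.
In 675f9b5's history but not d97fa11's: {675f9b5, 69f22ab, 9b16895, bb85586, c2cfc99, ff30389} — 6 commits.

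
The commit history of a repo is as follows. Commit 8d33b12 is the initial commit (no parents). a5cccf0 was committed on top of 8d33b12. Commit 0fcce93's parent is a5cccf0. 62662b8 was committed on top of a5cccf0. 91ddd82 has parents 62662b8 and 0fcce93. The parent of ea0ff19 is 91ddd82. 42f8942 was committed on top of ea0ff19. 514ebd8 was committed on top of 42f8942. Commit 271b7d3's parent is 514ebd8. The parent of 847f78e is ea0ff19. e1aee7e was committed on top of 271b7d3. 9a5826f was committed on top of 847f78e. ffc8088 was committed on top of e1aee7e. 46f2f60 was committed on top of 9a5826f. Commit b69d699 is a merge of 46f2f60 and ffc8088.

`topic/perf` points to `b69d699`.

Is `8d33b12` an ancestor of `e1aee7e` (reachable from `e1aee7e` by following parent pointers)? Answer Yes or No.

Yes

Ancestors of e1aee7e (commits reachable by following parents): {0fcce93, 271b7d3, 42f8942, 514ebd8, 62662b8, 8d33b12, 91ddd82, a5cccf0, e1aee7e, ea0ff19}.
8d33b12 is in that set, so it is an ancestor of e1aee7e.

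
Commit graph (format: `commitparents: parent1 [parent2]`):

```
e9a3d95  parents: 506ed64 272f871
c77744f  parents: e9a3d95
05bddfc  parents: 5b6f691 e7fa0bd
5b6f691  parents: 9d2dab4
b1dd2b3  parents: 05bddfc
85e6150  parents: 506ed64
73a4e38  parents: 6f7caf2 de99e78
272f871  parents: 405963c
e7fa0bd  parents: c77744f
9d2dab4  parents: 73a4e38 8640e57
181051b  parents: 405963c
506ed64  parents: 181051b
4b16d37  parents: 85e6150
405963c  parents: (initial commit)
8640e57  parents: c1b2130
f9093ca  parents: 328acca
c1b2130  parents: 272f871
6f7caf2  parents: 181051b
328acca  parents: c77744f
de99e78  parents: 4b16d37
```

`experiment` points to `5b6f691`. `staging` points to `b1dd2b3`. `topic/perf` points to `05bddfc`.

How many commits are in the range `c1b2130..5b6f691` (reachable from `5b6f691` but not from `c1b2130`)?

10

Reachable from 5b6f691: {181051b, 272f871, 405963c, 4b16d37, 506ed64, 5b6f691, 6f7caf2, 73a4e38, 85e6150, 8640e57, 9d2dab4, c1b2130, de99e78}.
Reachable from c1b2130: {272f871, 405963c, c1b2130}.
In 5b6f691's history but not c1b2130's: {181051b, 4b16d37, 506ed64, 5b6f691, 6f7caf2, 73a4e38, 85e6150, 8640e57, 9d2dab4, de99e78} — 10 commits.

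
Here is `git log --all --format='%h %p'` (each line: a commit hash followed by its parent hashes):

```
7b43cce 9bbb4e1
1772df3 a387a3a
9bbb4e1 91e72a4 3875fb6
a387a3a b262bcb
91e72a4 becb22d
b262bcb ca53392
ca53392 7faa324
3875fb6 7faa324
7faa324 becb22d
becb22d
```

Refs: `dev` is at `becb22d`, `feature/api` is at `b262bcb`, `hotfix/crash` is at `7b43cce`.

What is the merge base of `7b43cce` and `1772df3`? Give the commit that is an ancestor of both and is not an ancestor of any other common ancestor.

Ancestors of 7b43cce: {3875fb6, 7b43cce, 7faa324, 91e72a4, 9bbb4e1, becb22d}.
Ancestors of 1772df3: {1772df3, 7faa324, a387a3a, b262bcb, becb22d, ca53392}.
Common ancestors: {7faa324, becb22d}.
Among these, 7faa324 is not an ancestor of any other common ancestor — it is the merge base.

7faa324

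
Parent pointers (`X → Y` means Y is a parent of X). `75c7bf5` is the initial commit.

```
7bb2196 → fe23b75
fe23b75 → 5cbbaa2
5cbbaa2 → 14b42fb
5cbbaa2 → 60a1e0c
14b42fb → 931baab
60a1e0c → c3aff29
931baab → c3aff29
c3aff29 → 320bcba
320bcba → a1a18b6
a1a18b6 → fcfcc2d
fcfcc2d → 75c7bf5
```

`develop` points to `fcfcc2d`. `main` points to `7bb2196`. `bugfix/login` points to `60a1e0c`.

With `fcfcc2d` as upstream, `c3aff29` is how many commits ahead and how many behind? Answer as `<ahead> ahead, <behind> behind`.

3 ahead, 0 behind

Reachable from c3aff29: {320bcba, 75c7bf5, a1a18b6, c3aff29, fcfcc2d}.
Reachable from fcfcc2d: {75c7bf5, fcfcc2d}.
Only in c3aff29's history (ahead): {320bcba, a1a18b6, c3aff29} — 3.
Only in fcfcc2d's history (behind): {} — 0.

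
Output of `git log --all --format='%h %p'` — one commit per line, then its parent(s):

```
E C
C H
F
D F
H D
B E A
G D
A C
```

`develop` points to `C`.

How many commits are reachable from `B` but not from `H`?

Reachable from B: {A, B, C, D, E, F, H}.
Reachable from H: {D, F, H}.
In B's history but not H's: {A, B, C, E} — 4 commits.

4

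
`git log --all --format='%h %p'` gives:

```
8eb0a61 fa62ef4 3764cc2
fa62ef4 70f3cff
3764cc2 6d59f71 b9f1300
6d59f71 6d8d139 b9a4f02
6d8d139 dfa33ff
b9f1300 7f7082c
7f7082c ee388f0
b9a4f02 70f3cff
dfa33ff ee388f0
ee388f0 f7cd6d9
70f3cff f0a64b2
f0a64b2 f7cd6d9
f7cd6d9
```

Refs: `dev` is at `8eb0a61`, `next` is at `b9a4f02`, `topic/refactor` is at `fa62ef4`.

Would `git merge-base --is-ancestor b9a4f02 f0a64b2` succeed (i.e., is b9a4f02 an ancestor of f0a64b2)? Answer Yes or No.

No

Ancestors of f0a64b2: {f0a64b2, f7cd6d9}.
b9a4f02 is not in that set, so it is not an ancestor of f0a64b2.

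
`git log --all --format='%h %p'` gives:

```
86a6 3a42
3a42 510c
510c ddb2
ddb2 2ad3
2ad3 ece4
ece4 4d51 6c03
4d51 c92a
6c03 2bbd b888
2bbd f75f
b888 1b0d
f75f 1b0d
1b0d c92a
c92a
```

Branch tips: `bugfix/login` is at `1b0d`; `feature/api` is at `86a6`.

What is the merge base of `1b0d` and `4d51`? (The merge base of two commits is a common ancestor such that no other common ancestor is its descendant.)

c92a

Ancestors of 1b0d: {1b0d, c92a}.
Ancestors of 4d51: {4d51, c92a}.
Common ancestors: {c92a}.
The only common ancestor is c92a, so it is the merge base.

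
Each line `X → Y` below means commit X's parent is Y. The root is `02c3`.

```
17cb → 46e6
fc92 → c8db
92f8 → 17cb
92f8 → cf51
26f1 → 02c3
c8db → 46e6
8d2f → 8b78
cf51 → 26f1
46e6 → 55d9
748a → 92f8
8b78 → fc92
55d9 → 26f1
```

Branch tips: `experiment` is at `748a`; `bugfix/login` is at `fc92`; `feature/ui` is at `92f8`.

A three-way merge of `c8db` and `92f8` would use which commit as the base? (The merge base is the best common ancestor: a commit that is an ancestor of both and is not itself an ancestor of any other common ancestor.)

46e6

Ancestors of c8db: {02c3, 26f1, 46e6, 55d9, c8db}.
Ancestors of 92f8: {02c3, 17cb, 26f1, 46e6, 55d9, 92f8, cf51}.
Common ancestors: {02c3, 26f1, 46e6, 55d9}.
Among these, 46e6 is not an ancestor of any other common ancestor — it is the merge base.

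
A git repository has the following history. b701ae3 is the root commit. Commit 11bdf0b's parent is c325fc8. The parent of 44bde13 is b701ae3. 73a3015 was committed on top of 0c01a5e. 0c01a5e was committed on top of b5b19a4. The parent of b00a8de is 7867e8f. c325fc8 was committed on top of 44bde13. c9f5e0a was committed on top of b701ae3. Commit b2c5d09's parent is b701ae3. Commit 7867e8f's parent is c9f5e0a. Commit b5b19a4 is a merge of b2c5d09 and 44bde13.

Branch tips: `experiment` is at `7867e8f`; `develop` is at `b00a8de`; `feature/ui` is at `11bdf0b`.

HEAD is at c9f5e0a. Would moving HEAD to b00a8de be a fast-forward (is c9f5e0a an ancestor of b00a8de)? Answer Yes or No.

Yes

A fast-forward from c9f5e0a to b00a8de is possible iff c9f5e0a is an ancestor of b00a8de.
Ancestors of b00a8de: {7867e8f, b00a8de, b701ae3, c9f5e0a}.
c9f5e0a is among them, so fast-forward is possible.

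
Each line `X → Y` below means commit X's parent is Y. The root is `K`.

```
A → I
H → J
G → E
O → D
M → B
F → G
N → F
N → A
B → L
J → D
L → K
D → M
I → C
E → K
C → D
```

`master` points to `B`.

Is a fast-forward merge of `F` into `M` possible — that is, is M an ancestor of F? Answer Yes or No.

No

A fast-forward from M to F is possible iff M is an ancestor of F.
Ancestors of F: {E, F, G, K}.
M is not among them, so fast-forward is not possible.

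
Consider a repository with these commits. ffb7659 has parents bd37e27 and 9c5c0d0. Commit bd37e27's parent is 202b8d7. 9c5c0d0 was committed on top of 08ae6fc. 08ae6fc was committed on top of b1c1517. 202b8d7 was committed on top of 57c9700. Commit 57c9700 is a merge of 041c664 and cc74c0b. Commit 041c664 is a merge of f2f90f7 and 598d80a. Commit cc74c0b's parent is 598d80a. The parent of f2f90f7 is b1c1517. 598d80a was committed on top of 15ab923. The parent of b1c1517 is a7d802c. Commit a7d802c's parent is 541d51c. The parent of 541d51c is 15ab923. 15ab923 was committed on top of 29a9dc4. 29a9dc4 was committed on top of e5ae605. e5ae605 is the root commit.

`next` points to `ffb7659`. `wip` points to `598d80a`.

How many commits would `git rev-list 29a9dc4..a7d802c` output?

3

Reachable from a7d802c: {15ab923, 29a9dc4, 541d51c, a7d802c, e5ae605}.
Reachable from 29a9dc4: {29a9dc4, e5ae605}.
In a7d802c's history but not 29a9dc4's: {15ab923, 541d51c, a7d802c} — 3 commits.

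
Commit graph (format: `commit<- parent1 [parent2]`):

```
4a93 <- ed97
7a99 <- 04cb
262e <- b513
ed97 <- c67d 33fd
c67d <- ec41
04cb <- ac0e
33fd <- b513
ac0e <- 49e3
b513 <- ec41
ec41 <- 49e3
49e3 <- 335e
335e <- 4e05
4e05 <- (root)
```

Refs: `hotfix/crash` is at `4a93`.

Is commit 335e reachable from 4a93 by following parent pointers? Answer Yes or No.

Ancestors of 4a93 (commits reachable by following parents): {335e, 33fd, 49e3, 4a93, 4e05, b513, c67d, ec41, ed97}.
335e is in that set, so it is an ancestor of 4a93.

Yes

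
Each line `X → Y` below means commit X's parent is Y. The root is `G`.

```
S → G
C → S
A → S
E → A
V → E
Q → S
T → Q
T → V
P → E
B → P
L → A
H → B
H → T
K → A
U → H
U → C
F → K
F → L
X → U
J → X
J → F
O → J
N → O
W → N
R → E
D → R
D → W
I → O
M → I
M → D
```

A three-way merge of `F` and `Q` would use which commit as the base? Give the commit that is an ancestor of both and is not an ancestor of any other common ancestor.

S

Ancestors of F: {A, F, G, K, L, S}.
Ancestors of Q: {G, Q, S}.
Common ancestors: {G, S}.
Among these, S is not an ancestor of any other common ancestor — it is the merge base.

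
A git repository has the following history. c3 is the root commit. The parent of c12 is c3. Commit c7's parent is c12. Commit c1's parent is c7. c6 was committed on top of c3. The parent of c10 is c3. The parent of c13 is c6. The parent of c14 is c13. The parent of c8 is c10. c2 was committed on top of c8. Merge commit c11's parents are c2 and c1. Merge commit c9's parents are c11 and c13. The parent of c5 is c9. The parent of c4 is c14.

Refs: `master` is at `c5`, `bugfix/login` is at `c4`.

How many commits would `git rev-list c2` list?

4

Walking parent pointers from c2: reachable set = {c10, c2, c3, c8}.
That is 4 commits.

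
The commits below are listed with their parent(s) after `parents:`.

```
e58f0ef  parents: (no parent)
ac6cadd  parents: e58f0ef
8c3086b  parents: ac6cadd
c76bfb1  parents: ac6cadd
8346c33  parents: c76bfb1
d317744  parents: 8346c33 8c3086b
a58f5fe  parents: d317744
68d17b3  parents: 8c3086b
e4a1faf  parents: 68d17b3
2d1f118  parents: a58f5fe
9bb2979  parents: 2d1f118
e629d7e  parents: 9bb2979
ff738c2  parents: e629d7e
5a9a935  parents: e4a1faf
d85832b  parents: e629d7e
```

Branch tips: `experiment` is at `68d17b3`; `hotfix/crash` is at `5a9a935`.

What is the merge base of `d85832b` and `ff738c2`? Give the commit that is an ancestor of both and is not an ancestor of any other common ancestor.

e629d7e

Ancestors of d85832b: {2d1f118, 8346c33, 8c3086b, 9bb2979, a58f5fe, ac6cadd, c76bfb1, d317744, d85832b, e58f0ef, e629d7e}.
Ancestors of ff738c2: {2d1f118, 8346c33, 8c3086b, 9bb2979, a58f5fe, ac6cadd, c76bfb1, d317744, e58f0ef, e629d7e, ff738c2}.
Common ancestors: {2d1f118, 8346c33, 8c3086b, 9bb2979, a58f5fe, ac6cadd, c76bfb1, d317744, e58f0ef, e629d7e}.
Among these, e629d7e is not an ancestor of any other common ancestor — it is the merge base.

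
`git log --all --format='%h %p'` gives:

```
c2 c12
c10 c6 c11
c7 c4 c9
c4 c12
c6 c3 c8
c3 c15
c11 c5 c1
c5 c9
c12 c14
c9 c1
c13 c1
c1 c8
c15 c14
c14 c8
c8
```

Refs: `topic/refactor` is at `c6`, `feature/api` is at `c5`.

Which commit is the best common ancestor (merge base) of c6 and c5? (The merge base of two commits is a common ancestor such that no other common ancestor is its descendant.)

c8

Ancestors of c6: {c14, c15, c3, c6, c8}.
Ancestors of c5: {c1, c5, c8, c9}.
Common ancestors: {c8}.
The only common ancestor is c8, so it is the merge base.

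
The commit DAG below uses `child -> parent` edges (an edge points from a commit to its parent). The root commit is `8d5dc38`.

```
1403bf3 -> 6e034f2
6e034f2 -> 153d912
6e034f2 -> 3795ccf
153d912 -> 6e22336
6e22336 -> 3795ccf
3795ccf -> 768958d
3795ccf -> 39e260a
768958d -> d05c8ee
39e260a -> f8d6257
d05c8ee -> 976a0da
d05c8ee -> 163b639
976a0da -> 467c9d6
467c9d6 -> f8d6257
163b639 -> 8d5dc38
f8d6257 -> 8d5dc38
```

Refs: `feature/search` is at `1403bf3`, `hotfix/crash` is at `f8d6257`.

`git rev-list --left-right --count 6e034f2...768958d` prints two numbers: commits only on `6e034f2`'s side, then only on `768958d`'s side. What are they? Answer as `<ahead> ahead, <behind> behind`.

5 ahead, 0 behind

Reachable from 6e034f2: {153d912, 163b639, 3795ccf, 39e260a, 467c9d6, 6e034f2, 6e22336, 768958d, 8d5dc38, 976a0da, d05c8ee, f8d6257}.
Reachable from 768958d: {163b639, 467c9d6, 768958d, 8d5dc38, 976a0da, d05c8ee, f8d6257}.
Only in 6e034f2's history (ahead): {153d912, 3795ccf, 39e260a, 6e034f2, 6e22336} — 5.
Only in 768958d's history (behind): {} — 0.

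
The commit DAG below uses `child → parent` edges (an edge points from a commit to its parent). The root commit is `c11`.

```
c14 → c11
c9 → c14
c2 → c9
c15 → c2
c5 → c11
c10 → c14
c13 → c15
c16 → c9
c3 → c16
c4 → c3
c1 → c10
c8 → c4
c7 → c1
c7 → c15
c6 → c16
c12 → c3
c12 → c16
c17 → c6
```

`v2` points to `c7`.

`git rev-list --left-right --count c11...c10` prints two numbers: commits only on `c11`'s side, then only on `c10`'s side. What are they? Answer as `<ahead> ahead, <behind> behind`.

0 ahead, 2 behind

Reachable from c11: {c11}.
Reachable from c10: {c10, c11, c14}.
Only in c11's history (ahead): {} — 0.
Only in c10's history (behind): {c10, c14} — 2.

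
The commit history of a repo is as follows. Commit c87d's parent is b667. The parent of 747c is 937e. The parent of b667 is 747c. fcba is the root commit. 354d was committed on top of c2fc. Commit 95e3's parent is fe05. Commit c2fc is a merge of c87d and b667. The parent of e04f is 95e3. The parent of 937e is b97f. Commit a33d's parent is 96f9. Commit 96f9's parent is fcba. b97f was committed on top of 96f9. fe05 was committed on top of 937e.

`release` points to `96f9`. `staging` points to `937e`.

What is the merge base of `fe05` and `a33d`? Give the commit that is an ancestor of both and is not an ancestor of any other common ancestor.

Ancestors of fe05: {937e, 96f9, b97f, fcba, fe05}.
Ancestors of a33d: {96f9, a33d, fcba}.
Common ancestors: {96f9, fcba}.
Among these, 96f9 is not an ancestor of any other common ancestor — it is the merge base.

96f9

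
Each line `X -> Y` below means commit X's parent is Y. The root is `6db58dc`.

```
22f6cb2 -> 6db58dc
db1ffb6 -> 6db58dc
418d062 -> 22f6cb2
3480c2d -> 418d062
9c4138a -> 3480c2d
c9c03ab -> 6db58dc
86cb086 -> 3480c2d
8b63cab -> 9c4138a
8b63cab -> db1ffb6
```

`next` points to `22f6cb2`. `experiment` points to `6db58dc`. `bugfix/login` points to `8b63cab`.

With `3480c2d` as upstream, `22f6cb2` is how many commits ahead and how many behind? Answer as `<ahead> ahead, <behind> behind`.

Reachable from 22f6cb2: {22f6cb2, 6db58dc}.
Reachable from 3480c2d: {22f6cb2, 3480c2d, 418d062, 6db58dc}.
Only in 22f6cb2's history (ahead): {} — 0.
Only in 3480c2d's history (behind): {3480c2d, 418d062} — 2.

0 ahead, 2 behind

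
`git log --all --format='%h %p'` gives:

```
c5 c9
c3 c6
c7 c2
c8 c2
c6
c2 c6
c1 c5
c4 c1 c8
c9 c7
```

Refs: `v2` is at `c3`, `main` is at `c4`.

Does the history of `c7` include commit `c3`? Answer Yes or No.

No

Ancestors of c7: {c2, c6, c7}.
c3 is not in that set, so it is not an ancestor of c7.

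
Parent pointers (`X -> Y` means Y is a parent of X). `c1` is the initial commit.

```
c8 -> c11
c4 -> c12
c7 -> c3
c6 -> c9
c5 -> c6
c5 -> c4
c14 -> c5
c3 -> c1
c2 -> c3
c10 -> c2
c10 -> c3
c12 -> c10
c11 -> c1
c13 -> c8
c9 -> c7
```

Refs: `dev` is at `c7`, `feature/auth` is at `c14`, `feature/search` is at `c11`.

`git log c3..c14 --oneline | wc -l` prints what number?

9

Reachable from c14: {c1, c10, c12, c14, c2, c3, c4, c5, c6, c7, c9}.
Reachable from c3: {c1, c3}.
In c14's history but not c3's: {c10, c12, c14, c2, c4, c5, c6, c7, c9} — 9 commits.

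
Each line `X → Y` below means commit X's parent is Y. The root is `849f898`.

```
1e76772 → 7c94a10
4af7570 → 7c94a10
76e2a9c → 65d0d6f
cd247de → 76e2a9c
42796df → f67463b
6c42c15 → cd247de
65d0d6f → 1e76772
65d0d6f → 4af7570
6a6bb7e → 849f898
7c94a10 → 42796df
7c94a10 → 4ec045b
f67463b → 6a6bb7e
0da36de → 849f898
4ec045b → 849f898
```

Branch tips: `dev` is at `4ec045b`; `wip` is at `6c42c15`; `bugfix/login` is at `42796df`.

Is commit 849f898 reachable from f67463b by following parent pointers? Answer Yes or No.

Yes

Ancestors of f67463b (commits reachable by following parents): {6a6bb7e, 849f898, f67463b}.
849f898 is in that set, so it is an ancestor of f67463b.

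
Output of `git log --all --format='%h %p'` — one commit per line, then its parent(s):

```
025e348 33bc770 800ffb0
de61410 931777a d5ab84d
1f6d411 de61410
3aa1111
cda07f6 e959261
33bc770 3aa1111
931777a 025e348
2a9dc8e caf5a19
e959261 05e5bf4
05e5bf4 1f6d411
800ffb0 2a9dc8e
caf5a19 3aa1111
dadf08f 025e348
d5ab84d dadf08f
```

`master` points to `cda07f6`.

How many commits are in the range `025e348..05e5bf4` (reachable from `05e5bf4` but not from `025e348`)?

6

Reachable from 05e5bf4: {025e348, 05e5bf4, 1f6d411, 2a9dc8e, 33bc770, 3aa1111, 800ffb0, 931777a, caf5a19, d5ab84d, dadf08f, de61410}.
Reachable from 025e348: {025e348, 2a9dc8e, 33bc770, 3aa1111, 800ffb0, caf5a19}.
In 05e5bf4's history but not 025e348's: {05e5bf4, 1f6d411, 931777a, d5ab84d, dadf08f, de61410} — 6 commits.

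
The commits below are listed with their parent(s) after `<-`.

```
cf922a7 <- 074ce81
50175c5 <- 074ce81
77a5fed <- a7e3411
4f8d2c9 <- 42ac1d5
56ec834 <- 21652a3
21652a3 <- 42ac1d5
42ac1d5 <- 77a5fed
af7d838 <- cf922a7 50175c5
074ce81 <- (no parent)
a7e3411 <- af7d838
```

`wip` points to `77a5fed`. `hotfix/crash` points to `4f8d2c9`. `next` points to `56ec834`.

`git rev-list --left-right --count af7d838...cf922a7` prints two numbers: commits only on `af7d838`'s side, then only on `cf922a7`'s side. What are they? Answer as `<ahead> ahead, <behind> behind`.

2 ahead, 0 behind

Reachable from af7d838: {074ce81, 50175c5, af7d838, cf922a7}.
Reachable from cf922a7: {074ce81, cf922a7}.
Only in af7d838's history (ahead): {50175c5, af7d838} — 2.
Only in cf922a7's history (behind): {} — 0.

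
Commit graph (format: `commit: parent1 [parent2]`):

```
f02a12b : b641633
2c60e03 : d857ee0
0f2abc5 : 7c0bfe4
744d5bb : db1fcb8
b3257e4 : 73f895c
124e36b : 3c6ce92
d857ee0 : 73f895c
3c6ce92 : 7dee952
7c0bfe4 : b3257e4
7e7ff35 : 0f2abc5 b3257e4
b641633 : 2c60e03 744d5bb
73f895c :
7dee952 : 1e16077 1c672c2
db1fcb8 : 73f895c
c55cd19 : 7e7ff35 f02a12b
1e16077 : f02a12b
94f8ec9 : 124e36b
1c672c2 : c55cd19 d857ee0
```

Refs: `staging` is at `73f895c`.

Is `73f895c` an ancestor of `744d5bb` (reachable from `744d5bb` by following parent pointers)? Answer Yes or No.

Yes

Ancestors of 744d5bb (commits reachable by following parents): {73f895c, 744d5bb, db1fcb8}.
73f895c is in that set, so it is an ancestor of 744d5bb.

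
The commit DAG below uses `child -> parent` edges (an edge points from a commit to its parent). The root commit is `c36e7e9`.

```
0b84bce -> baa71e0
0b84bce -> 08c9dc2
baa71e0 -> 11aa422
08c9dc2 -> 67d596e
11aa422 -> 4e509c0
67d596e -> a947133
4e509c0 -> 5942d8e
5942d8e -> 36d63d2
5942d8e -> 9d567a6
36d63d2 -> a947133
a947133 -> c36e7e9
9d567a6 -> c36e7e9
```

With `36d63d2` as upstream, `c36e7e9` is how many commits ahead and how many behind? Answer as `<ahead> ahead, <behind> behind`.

Reachable from c36e7e9: {c36e7e9}.
Reachable from 36d63d2: {36d63d2, a947133, c36e7e9}.
Only in c36e7e9's history (ahead): {} — 0.
Only in 36d63d2's history (behind): {36d63d2, a947133} — 2.

0 ahead, 2 behind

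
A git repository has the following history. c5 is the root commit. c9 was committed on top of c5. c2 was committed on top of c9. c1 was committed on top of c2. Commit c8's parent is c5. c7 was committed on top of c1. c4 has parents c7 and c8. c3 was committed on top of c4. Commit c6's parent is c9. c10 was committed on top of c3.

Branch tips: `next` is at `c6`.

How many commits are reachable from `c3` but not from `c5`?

Reachable from c3: {c1, c2, c3, c4, c5, c7, c8, c9}.
Reachable from c5: {c5}.
In c3's history but not c5's: {c1, c2, c3, c4, c7, c8, c9} — 7 commits.

7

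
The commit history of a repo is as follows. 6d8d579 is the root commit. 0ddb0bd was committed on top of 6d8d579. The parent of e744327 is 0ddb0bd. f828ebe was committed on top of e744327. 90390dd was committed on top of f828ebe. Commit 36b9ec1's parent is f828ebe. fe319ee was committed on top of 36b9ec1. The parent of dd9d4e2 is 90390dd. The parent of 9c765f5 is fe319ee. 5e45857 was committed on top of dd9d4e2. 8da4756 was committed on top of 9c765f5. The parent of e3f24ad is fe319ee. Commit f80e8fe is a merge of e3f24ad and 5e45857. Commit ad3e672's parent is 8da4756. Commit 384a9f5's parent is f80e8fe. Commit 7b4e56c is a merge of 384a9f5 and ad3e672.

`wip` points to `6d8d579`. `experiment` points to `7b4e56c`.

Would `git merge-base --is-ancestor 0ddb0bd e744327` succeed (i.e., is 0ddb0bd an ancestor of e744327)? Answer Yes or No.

Yes

Ancestors of e744327 (commits reachable by following parents): {0ddb0bd, 6d8d579, e744327}.
0ddb0bd is in that set, so it is an ancestor of e744327.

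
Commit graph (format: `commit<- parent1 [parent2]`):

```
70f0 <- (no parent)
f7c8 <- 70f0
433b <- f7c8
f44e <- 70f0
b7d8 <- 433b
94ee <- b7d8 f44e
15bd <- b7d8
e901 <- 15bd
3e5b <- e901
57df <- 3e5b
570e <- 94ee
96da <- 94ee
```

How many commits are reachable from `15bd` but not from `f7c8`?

3

Reachable from 15bd: {15bd, 433b, 70f0, b7d8, f7c8}.
Reachable from f7c8: {70f0, f7c8}.
In 15bd's history but not f7c8's: {15bd, 433b, b7d8} — 3 commits.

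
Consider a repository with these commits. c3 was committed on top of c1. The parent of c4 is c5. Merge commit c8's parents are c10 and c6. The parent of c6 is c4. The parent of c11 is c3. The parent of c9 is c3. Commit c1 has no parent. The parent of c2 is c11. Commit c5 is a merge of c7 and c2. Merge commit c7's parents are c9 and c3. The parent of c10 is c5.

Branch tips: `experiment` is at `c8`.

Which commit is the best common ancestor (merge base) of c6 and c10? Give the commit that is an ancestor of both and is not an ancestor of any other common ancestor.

c5

Ancestors of c6: {c1, c11, c2, c3, c4, c5, c6, c7, c9}.
Ancestors of c10: {c1, c10, c11, c2, c3, c5, c7, c9}.
Common ancestors: {c1, c11, c2, c3, c5, c7, c9}.
Among these, c5 is not an ancestor of any other common ancestor — it is the merge base.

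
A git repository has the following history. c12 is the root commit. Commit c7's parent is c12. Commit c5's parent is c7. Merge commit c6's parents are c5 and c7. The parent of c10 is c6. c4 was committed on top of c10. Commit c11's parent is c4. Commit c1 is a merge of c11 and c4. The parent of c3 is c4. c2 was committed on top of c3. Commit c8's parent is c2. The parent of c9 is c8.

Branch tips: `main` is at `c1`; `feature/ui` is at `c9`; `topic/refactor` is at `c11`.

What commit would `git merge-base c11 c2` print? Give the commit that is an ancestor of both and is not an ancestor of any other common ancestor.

Ancestors of c11: {c10, c11, c12, c4, c5, c6, c7}.
Ancestors of c2: {c10, c12, c2, c3, c4, c5, c6, c7}.
Common ancestors: {c10, c12, c4, c5, c6, c7}.
Among these, c4 is not an ancestor of any other common ancestor — it is the merge base.

c4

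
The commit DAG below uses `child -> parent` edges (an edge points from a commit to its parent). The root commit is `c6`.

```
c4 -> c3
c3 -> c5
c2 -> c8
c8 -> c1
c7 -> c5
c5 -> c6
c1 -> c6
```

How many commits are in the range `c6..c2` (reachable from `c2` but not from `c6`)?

Reachable from c2: {c1, c2, c6, c8}.
Reachable from c6: {c6}.
In c2's history but not c6's: {c1, c2, c8} — 3 commits.

3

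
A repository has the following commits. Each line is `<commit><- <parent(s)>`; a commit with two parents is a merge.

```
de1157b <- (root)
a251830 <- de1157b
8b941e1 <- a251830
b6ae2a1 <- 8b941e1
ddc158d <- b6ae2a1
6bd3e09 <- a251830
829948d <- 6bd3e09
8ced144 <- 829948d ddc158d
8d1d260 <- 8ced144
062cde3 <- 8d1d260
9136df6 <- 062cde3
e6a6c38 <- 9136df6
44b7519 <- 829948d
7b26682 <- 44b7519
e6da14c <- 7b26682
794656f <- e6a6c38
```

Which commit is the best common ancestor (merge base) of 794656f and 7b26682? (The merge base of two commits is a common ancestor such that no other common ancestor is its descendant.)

829948d

Ancestors of 794656f: {062cde3, 6bd3e09, 794656f, 829948d, 8b941e1, 8ced144, 8d1d260, 9136df6, a251830, b6ae2a1, ddc158d, de1157b, e6a6c38}.
Ancestors of 7b26682: {44b7519, 6bd3e09, 7b26682, 829948d, a251830, de1157b}.
Common ancestors: {6bd3e09, 829948d, a251830, de1157b}.
Among these, 829948d is not an ancestor of any other common ancestor — it is the merge base.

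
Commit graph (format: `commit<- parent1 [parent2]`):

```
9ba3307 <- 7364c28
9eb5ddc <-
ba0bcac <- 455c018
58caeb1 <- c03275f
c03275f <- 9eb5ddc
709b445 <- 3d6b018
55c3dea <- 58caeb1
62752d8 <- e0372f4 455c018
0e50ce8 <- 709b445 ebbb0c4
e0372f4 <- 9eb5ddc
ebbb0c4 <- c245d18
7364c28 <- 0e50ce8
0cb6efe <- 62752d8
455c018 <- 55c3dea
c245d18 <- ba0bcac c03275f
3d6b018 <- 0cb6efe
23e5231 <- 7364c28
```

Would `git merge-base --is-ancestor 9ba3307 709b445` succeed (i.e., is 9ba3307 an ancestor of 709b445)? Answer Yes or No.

No

Ancestors of 709b445: {0cb6efe, 3d6b018, 455c018, 55c3dea, 58caeb1, 62752d8, 709b445, 9eb5ddc, c03275f, e0372f4}.
9ba3307 is not in that set, so it is not an ancestor of 709b445.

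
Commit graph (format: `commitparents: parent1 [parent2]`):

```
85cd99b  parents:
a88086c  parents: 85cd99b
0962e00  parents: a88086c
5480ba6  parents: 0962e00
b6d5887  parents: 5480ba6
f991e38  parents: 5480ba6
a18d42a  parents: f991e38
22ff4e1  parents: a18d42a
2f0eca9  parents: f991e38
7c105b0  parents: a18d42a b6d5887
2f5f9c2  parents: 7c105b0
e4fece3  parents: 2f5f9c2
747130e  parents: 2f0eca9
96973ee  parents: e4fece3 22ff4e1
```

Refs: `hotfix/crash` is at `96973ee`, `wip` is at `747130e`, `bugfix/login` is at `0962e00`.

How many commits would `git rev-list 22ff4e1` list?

7

Walking parent pointers from 22ff4e1: reachable set = {0962e00, 22ff4e1, 5480ba6, 85cd99b, a18d42a, a88086c, f991e38}.
That is 7 commits.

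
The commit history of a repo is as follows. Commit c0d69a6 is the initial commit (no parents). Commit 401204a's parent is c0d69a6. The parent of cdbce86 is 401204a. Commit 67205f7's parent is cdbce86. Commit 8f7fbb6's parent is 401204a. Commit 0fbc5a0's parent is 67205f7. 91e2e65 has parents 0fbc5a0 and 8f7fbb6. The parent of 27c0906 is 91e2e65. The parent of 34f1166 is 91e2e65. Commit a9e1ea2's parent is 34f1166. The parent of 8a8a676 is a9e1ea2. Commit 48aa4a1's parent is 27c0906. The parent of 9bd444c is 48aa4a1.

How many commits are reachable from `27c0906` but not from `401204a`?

6

Reachable from 27c0906: {0fbc5a0, 27c0906, 401204a, 67205f7, 8f7fbb6, 91e2e65, c0d69a6, cdbce86}.
Reachable from 401204a: {401204a, c0d69a6}.
In 27c0906's history but not 401204a's: {0fbc5a0, 27c0906, 67205f7, 8f7fbb6, 91e2e65, cdbce86} — 6 commits.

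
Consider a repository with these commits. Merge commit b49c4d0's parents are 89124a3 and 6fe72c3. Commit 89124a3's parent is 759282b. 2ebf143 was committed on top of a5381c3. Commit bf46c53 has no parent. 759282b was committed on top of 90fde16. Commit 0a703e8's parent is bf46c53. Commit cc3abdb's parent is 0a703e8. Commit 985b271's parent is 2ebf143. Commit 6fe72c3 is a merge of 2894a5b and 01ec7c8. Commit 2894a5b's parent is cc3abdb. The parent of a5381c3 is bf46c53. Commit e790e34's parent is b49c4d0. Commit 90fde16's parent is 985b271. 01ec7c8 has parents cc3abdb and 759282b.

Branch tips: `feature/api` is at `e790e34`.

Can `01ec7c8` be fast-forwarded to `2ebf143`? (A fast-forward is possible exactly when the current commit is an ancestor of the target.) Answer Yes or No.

A fast-forward from 01ec7c8 to 2ebf143 is possible iff 01ec7c8 is an ancestor of 2ebf143.
Ancestors of 2ebf143: {2ebf143, a5381c3, bf46c53}.
01ec7c8 is not among them, so fast-forward is not possible.

No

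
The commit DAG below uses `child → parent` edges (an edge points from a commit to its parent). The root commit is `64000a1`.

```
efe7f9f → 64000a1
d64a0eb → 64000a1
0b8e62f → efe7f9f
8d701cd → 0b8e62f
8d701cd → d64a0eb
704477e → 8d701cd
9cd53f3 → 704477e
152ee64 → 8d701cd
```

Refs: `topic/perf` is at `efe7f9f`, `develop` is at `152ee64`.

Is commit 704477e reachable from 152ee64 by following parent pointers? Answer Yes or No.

No

Ancestors of 152ee64: {0b8e62f, 152ee64, 64000a1, 8d701cd, d64a0eb, efe7f9f}.
704477e is not in that set, so it is not an ancestor of 152ee64.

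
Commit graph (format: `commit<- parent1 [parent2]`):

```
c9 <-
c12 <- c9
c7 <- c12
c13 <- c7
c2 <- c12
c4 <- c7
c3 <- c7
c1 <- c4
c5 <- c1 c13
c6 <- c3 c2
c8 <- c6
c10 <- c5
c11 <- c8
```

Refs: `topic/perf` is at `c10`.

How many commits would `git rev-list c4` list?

Walking parent pointers from c4: reachable set = {c12, c4, c7, c9}.
That is 4 commits.

4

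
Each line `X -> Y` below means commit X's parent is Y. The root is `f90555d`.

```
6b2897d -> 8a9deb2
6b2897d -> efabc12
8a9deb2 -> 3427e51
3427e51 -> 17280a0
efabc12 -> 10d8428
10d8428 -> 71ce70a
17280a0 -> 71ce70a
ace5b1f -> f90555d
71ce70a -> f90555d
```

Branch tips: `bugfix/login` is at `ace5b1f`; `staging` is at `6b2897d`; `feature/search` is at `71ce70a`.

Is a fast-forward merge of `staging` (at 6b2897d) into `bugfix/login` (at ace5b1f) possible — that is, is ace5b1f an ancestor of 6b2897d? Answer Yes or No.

A fast-forward from ace5b1f to 6b2897d is possible iff ace5b1f is an ancestor of 6b2897d.
Ancestors of 6b2897d: {10d8428, 17280a0, 3427e51, 6b2897d, 71ce70a, 8a9deb2, efabc12, f90555d}.
ace5b1f is not among them, so fast-forward is not possible.

No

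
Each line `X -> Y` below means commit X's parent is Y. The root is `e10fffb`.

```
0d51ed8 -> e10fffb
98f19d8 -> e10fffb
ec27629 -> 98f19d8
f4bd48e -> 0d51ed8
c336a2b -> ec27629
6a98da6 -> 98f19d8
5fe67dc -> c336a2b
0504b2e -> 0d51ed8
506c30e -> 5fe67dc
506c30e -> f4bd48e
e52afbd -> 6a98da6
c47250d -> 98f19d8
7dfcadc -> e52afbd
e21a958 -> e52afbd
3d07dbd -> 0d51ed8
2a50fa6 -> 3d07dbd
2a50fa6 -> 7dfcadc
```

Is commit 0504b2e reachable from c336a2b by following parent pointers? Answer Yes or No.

No

Ancestors of c336a2b: {98f19d8, c336a2b, e10fffb, ec27629}.
0504b2e is not in that set, so it is not an ancestor of c336a2b.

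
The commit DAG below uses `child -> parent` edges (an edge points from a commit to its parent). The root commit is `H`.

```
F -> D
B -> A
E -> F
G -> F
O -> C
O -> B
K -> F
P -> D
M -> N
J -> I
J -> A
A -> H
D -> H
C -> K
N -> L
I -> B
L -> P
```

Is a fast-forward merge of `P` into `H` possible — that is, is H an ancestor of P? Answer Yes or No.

A fast-forward from H to P is possible iff H is an ancestor of P.
Ancestors of P: {D, H, P}.
H is among them, so fast-forward is possible.

Yes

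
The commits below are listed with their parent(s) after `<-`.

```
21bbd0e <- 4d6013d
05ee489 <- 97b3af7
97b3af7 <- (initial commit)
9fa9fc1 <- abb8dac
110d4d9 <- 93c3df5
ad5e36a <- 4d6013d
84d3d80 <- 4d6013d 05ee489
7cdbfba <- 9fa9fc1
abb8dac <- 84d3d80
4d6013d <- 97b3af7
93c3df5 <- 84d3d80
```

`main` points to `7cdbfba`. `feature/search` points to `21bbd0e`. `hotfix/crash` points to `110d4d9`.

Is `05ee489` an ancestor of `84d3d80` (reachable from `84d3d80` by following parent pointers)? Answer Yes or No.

Ancestors of 84d3d80 (commits reachable by following parents): {05ee489, 4d6013d, 84d3d80, 97b3af7}.
05ee489 is in that set, so it is an ancestor of 84d3d80.

Yes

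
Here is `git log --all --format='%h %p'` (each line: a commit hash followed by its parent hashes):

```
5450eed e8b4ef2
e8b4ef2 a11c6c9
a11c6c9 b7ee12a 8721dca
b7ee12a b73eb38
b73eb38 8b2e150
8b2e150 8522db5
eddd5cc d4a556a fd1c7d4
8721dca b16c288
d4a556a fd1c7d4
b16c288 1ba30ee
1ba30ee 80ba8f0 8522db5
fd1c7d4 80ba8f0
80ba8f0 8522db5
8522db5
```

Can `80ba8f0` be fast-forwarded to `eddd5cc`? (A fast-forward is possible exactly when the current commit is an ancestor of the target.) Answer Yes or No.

A fast-forward from 80ba8f0 to eddd5cc is possible iff 80ba8f0 is an ancestor of eddd5cc.
Ancestors of eddd5cc: {80ba8f0, 8522db5, d4a556a, eddd5cc, fd1c7d4}.
80ba8f0 is among them, so fast-forward is possible.

Yes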